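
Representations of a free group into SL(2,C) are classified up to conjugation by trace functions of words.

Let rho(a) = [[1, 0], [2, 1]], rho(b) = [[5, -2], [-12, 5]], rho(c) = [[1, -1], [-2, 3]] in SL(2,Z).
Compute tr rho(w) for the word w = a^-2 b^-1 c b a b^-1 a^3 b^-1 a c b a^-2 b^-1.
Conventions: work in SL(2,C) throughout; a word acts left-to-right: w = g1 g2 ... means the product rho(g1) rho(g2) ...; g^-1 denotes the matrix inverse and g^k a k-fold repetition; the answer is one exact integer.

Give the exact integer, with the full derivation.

59942

rho(a^-1) = [[1, 0], [-2, 1]]
... * rho(a^-1) = [[1, 0], [-2, 1]]  ->  [[1, 0], [-4, 1]]
... * rho(b^-1) = [[5, 2], [12, 5]]  ->  [[5, 2], [-8, -3]]
... * rho(c) = [[1, -1], [-2, 3]]  ->  [[1, 1], [-2, -1]]
... * rho(b) = [[5, -2], [-12, 5]]  ->  [[-7, 3], [2, -1]]
... * rho(a) = [[1, 0], [2, 1]]  ->  [[-1, 3], [0, -1]]
... * rho(b^-1) = [[5, 2], [12, 5]]  ->  [[31, 13], [-12, -5]]
... * rho(a) = [[1, 0], [2, 1]]  ->  [[57, 13], [-22, -5]]
... * rho(a) = [[1, 0], [2, 1]]  ->  [[83, 13], [-32, -5]]
... * rho(a) = [[1, 0], [2, 1]]  ->  [[109, 13], [-42, -5]]
... * rho(b^-1) = [[5, 2], [12, 5]]  ->  [[701, 283], [-270, -109]]
... * rho(a) = [[1, 0], [2, 1]]  ->  [[1267, 283], [-488, -109]]
... * rho(c) = [[1, -1], [-2, 3]]  ->  [[701, -418], [-270, 161]]
... * rho(b) = [[5, -2], [-12, 5]]  ->  [[8521, -3492], [-3282, 1345]]
... * rho(a^-1) = [[1, 0], [-2, 1]]  ->  [[15505, -3492], [-5972, 1345]]
... * rho(a^-1) = [[1, 0], [-2, 1]]  ->  [[22489, -3492], [-8662, 1345]]
... * rho(b^-1) = [[5, 2], [12, 5]]  ->  [[70541, 27518], [-27170, -10599]]
tr = 70541 + -10599 = 59942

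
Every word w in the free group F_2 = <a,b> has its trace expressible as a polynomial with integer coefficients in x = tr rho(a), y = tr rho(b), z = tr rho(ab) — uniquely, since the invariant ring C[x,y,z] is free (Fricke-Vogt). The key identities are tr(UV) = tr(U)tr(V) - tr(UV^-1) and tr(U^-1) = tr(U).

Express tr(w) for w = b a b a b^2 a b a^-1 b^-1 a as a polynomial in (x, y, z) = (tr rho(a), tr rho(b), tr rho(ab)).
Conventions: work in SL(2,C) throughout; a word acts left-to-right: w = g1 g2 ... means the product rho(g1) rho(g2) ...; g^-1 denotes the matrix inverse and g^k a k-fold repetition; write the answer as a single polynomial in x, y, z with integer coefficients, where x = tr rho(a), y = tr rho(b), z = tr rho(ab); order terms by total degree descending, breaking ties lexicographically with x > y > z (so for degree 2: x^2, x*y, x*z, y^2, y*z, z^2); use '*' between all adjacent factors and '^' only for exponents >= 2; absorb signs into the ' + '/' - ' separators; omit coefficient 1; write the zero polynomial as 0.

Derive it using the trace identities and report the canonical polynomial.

-x*y^2*z^4 + 2*x^2*y*z^3 + y^3*z^3 + y*z^5 - x^3*z^2 - x*z^4 - 2*x^2*y*z - y^3*z - 4*y*z^3 + x^3 + x*y^2 + 4*x*z^2 + 2*y*z - 3*x

trace(b a b a) = trace(b a)*trace(b a) - trace(1)   [split at repeated b] = z^2 - 2
trace(a b a b a b) = trace(b a)*trace(b a b a) - trace(b^-1 a^-1)   [split at repeated b] = z^3 - 3*z
trace(b a b) = trace(b)*trace(a b) - trace(a) = y*z - x
trace(a b a b a) = trace(a)*trace(b a b a) - trace(b a b) = x*z^2 - y*z - x
trace(a b a b^2 a b) = trace(b)*trace(a b a b a b) - trace(a b a b a) = y*z^3 - x*z^2 - 2*y*z + x
trace(a b a) = trace(a)*trace(b a) - trace(b) = x*z - y
trace(a^2 b a) = trace(a)*trace(a b a) - trace(a b) = x^2*z - x*y - z
trace(a b a b^2 a) = trace(b)*trace(a^2 b a b) - trace(a^2 b a) = x*y*z^2 - x^2*z - y^2*z + z
trace(b a b a b^2 a b) = trace(b)*trace(a b a b^2 a b) - trace(a b a b^2 a) = y^2*z^3 - 2*x*y*z^2 + x^2*z - y^2*z + x*y - z
trace(a b a b a b a b) = trace(b a b a)*trace(b a b a) - trace(1)   [split at repeated b] = z^4 - 4*z^2 + 2
trace(b a b a b) = trace(b)*trace(a b a b) - trace(a b a) = y*z^2 - x*z - y
trace(a b a b a b a) = trace(a)*trace(b a b a b a) - trace(b a b a b) = x*z^3 - y*z^2 - 2*x*z + y
trace(a b^2 a b a b a b) = trace(b)*trace(a b a b a b a b) - trace(a b a b a b a) = y*z^4 - x*z^3 - 3*y*z^2 + 2*x*z + y
trace(a b a b a^2) = trace(a)*trace(b a b a^2) - trace(b a b a) = x^2*z^2 - x*y*z - x^2 - z^2 + 2
trace(a b^2 a b a b a) = trace(b)*trace(a b a b a^2 b) - trace(a b a b a^2) = x*y*z^3 - x^2*z^2 - y^2*z^2 - x*y*z + x^2 + y^2 + z^2 - 2
trace(b a b a b a b^2 a b) = trace(b)*trace(a b^2 a b a b a b) - trace(a b^2 a b a b a) = y^2*z^4 - 2*x*y*z^3 + x^2*z^2 - 2*y^2*z^2 + 3*x*y*z - x^2 - z^2 + 2
trace(a b a b a b a b a b) = trace(a b)*trace(a b a b a b a b) - trace(a^-1 b^-1 a^-1 b^-1 a^-1 b^-1)   [split at repeated a] = z^5 - 5*z^3 + 5*z
trace(a b a b a b a b a) = trace(a)*trace(b a b a b a b a) - trace(b a b a b a b) = x*z^4 - y*z^3 - 3*x*z^2 + 2*y*z + x
trace(b a b a b a b^2 a b a) = trace(b)*trace(a b a b a b a b a b) - trace(a b a b a b a b a) = y*z^5 - x*z^4 - 4*y*z^3 + 3*x*z^2 + 3*y*z - x
trace(a b a b a b^2 a b a^-1 b) = trace(b a b a b a b^2 a b)*trace(a) - trace(b a b a b a b^2 a b a) = x*y^2*z^4 - 2*x^2*y*z^3 - y*z^5 + x^3*z^2 - 2*x*y^2*z^2 + x*z^4 + 3*x^2*y*z + 4*y*z^3 - x^3 - 4*x*z^2 - 3*y*z + 3*x
trace(b a b a b^2 a b a^-1 b^-1 a) = trace(a b a b a b^2 a b a^-1)*trace(b) - trace(a b a b a b^2 a b a^-1 b) = -x*y^2*z^4 + 2*x^2*y*z^3 + y^3*z^3 + y*z^5 - x^3*z^2 - x*z^4 - 2*x^2*y*z - y^3*z - 4*y*z^3 + x^3 + x*y^2 + 4*x*z^2 + 2*y*z - 3*x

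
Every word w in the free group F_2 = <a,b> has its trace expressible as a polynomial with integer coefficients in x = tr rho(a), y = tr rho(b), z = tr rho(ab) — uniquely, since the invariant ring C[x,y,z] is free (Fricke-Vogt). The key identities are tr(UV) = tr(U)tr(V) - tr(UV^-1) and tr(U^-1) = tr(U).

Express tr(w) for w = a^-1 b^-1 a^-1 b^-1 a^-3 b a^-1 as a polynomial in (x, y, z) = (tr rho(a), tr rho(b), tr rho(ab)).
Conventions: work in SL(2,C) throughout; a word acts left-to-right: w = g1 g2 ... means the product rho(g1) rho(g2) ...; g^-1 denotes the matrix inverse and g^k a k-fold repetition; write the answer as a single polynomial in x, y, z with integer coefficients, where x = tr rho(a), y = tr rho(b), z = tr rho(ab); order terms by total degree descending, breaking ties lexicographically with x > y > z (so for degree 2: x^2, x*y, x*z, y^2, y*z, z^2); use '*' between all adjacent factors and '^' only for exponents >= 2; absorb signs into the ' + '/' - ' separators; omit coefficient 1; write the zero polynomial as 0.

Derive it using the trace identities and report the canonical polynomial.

x^4*y*z^2 - x^3*y^2*z - x^3*z^3 - x^4*y - x^2*y*z^2 + x^3*z + x*y^2*z + x*z^3 + 3*x^2*y - x*z - y

tr(a^-1) = tr(a) = x
tr(a^-2) = tr(a^-1) * tr(a) - tr(1) = x^2 - 2
tr(a^-3) = tr(a^-2) * tr(a) - tr(a^-1) = x^3 - 3*x
tr(a^-1 b) = tr(b) * tr(a) - tr(b a) = x*y - z
tr(b a b) = tr(b) * tr(a b) - tr(a) = y*z - x
tr(b a b a) = tr(b a) * tr(b a) - tr(1)   [split at repeated b] = z^2 - 2
tr(a^-1 b a b) = tr(b a b) * tr(a) - tr(b a b a) = x*y*z - x^2 - z^2 + 2
tr(a^-2 b a b) = tr(a^-1 b a b) * tr(a) - tr(a^-1 b a b a) = x^2*y*z - x^3 - x*z^2 - y*z + 3*x
tr(a^-1 b a b^-1 a^-1) = tr(a^-2 b a) * tr(b) - tr(a^-2 b a b) = -x^2*y*z + x^3 + x*y^2 + x*z^2 - 3*x
tr(a^-1 b a b^-1) = tr(a^-1 b a) * tr(b) - tr(a^-1 b a b) = -x*y*z + x^2 + y^2 + z^2 - 2
tr(b^-1 a^-3 b a) = tr(a^-1 b a b^-1 a^-1) * tr(a) - tr(a^-1 b a b^-1) = -x^3*y*z + x^4 + x^2*y^2 + x^2*z^2 + x*y*z - 4*x^2 - y^2 - z^2 + 2
tr(a^-3 b a^-1 b^-1) = tr(b^-1 a^-3 b) * tr(a) - tr(b^-1 a^-3 b a) = x^3*y*z - x^2*y^2 - x^2*z^2 - x*y*z + x^2 + y^2 + z^2 - 2
tr(a^-1 b a^-1) = tr(b a^-1) * tr(a) - tr(b) = x^2*y - x*z - y
tr(a^-2 b a^-1) = tr(a^-1 b a^-1) * tr(a) - tr(a^-1 b) = x^3*y - x^2*z - 2*x*y + z
tr(b^2) = tr(b) * tr(b) - tr(1) = y^2 - 2
tr(b a^-1 b) = tr(b^2) * tr(a) - tr(b^2 a) = x*y^2 - y*z - x
tr(a^-1 b a^-1 b) = tr(b a^-1 b) * tr(a) - tr(b a^-1 b a) = x^2*y^2 - 2*x*y*z + z^2 - 2
tr(a^-2 b a^-1 b) = tr(a^-1 b a^-1 b) * tr(a) - tr(a^-1 b a^-1 b a) = x^3*y^2 - 2*x^2*y*z - x*y^2 + x*z^2 + y*z - x
tr(a^-2 b a^-1 b^-1) = tr(a^-2 b a^-1) * tr(b) - tr(a^-2 b a^-1 b) = x^2*y*z - x*y^2 - x*z^2 + x
tr(b^-1 a^-4 b a^-1) = tr(a^-3 b a^-1 b^-1) * tr(a) - tr(a^-3 b a^-1 b^-1 a) = x^4*y*z - x^3*y^2 - x^3*z^2 - 2*x^2*y*z + x^3 + 2*x*y^2 + 2*x*z^2 - 3*x
tr(a^-4) = tr(a^-3) * tr(a) - tr(a^-2) = x^4 - 4*x^2 + 2
tr(a^-3 b a^-2 b^-1 a^-1) = tr(b^-1 a^-4 b a^-1) * tr(a) - tr(b^-1 a^-4 b) = x^5*y*z - x^4*y^2 - x^4*z^2 - 2*x^3*y*z + 2*x^2*y^2 + 2*x^2*z^2 + x^2 - 2
tr(b a^-3 b a^-1) = tr(a^-2 b a^-1 b) * tr(a) - tr(a^-2 b a^-1 b a) = x^4*y^2 - 2*x^3*y*z - 2*x^2*y^2 + x^2*z^2 + 3*x*y*z - x^2 - z^2 + 2
tr(a^-1 b^2 a^-1) = tr(a^-1 b^2) * tr(a) - tr(a^-1 b^2 a) = x^2*y^2 - x*y*z - x^2 - y^2 + 2
tr(b a^-3 b) = tr(a^-1 b^2 a^-1) * tr(a) - tr(a^-1 b^2) = x^3*y^2 - x^2*y*z - x^3 - 2*x*y^2 + y*z + 3*x
tr(a^-1 b a^-3 b a^-1) = tr(b a^-3 b a^-1) * tr(a) - tr(b a^-3 b) = x^5*y^2 - 2*x^4*y*z - 3*x^3*y^2 + x^3*z^2 + 4*x^2*y*z + 2*x*y^2 - x*z^2 - y*z - x
tr(b^3) = tr(b) * tr(b^2) - tr(b) = y^3 - 3*y
tr(b^3 a) = tr(b) * tr(a b^2) - tr(a b) = y^2*z - x*y - z
tr(b^2 a^-1 b) = tr(b^3) * tr(a) - tr(b^3 a) = x*y^3 - y^2*z - 2*x*y + z
tr(a b a) = tr(a) * tr(b a) - tr(b) = x*z - y
tr(b a b^2 a) = tr(b) * tr(a b a b) - tr(a b a) = y*z^2 - x*z - y
tr(b^2 a^-1 b a) = tr(b a b^2) * tr(a) - tr(b a b^2 a) = x*y^2*z - x^2*y - y*z^2 + y
tr(b a^-1 b^2 a^-1) = tr(b^2 a^-1 b) * tr(a) - tr(b^2 a^-1 b a) = x^2*y^3 - 2*x*y^2*z - x^2*y + y*z^2 + x*z - y
tr(a^-1 b a^-1 b^2 a^-1) = tr(b a^-1 b^2 a^-1) * tr(a) - tr(b a^-1 b^2) = x^3*y^3 - 2*x^2*y^2*z - x^3*y - x*y^3 + x*y*z^2 + x^2*z + y^2*z + x*y - z
tr(b a^-3 b a^-1 b) = tr(a^-1 b a^-1 b^2 a^-1) * tr(a) - tr(a^-1 b a^-1 b^2) = x^4*y^3 - 2*x^3*y^2*z - x^4*y - 2*x^2*y^3 + x^2*y*z^2 + x^3*z + 3*x*y^2*z + 2*x^2*y - y*z^2 - 2*x*z + y
tr(b^2 a b a^-1) = tr(b^2 a b) * tr(a) - tr(b^2 a b a) = x*y^2*z - x^2*y - y*z^2 + y
tr(b a b a^-2 b) = tr(b^2 a b a^-1) * tr(a) - tr(b^2 a b) = x^2*y^2*z - x^3*y - x*y*z^2 - y^2*z + 2*x*y + z
tr(b a b a b a) = tr(a b a b) * tr(a b) - tr(b a)   [split at repeated a] = z^3 - 3*z
tr(b a b a b a^-1) = tr(b a b a b) * tr(a) - tr(b a b a b a) = x*y*z^2 - x^2*z - z^3 - x*y + 3*z
tr(b a b a^-2 b a) = tr(b a b a b a^-1) * tr(a) - tr(b a b a b) = x^2*y*z^2 - x^3*z - x*z^3 - x^2*y - y*z^2 + 4*x*z + y
tr(a^-2 b a^-1 b a b) = tr(b a b a^-2 b) * tr(a) - tr(b a b a^-2 b a) = x^3*y^2*z - x^4*y - 2*x^2*y*z^2 + x^3*z - x*y^2*z + x*z^3 + 3*x^2*y + y*z^2 - 3*x*z - y
tr(a^-1 b a^-1 b a b) = tr(b a^-1 b a b) * tr(a) - tr(b a^-1 b a b a) = x^2*y^2*z - x^3*y - 2*x*y*z^2 + x^2*z + z^3 + 2*x*y - 3*z
tr(b a^-3 b a^-1 b a) = tr(a^-2 b a^-1 b a b) * tr(a) - tr(a^-2 b a^-1 b a b a) = x^4*y^2*z - x^5*y - 2*x^3*y*z^2 + x^4*z - 2*x^2*y^2*z + x^2*z^3 + 4*x^3*y + 3*x*y*z^2 - 4*x^2*z - z^3 - 3*x*y + 3*z
tr(a^-1 b a^-3 b a^-1 b) = tr(b a^-3 b a^-1 b) * tr(a) - tr(b a^-3 b a^-1 b a) = x^5*y^3 - 3*x^4*y^2*z - 2*x^3*y^3 + 3*x^3*y*z^2 + 5*x^2*y^2*z - x^2*z^3 - 2*x^3*y - 4*x*y*z^2 + 2*x^2*z + z^3 + 4*x*y - 3*z
tr(a^-1 b^-1 a^-1 b a^-3 b) = tr(a^-1 b a^-3 b a^-1) * tr(b) - tr(a^-1 b a^-3 b a^-1 b) = x^4*y^2*z - x^3*y^3 - 2*x^3*y*z^2 - x^2*y^2*z + x^2*z^3 + 2*x^3*y + 2*x*y^3 + 3*x*y*z^2 - 2*x^2*z - y^2*z - z^3 - 5*x*y + 3*z
tr(a^-1 b a^-3) = tr(a^-1 b a^-2) * tr(a) - tr(a^-1 b a^-1) = x^4*y - x^3*z - 3*x^2*y + 2*x*z + y
tr(a^-3 b a^-2 b^-1 a^-1 b) = tr(a^-1 b^-1 a^-1 b a^-3 b) * tr(a) - tr(a^-1 b^-1 a^-1 b a^-3 b a) = x^5*y^2*z - x^4*y^3 - 2*x^4*y*z^2 - x^3*y^2*z + x^3*z^3 + x^4*y + 2*x^2*y^3 + 3*x^2*y*z^2 - x^3*z - x*y^2*z - x*z^3 - 2*x^2*y + x*z - y
tr(a^-1 b^-1 a^-1 b^-1 a^-3 b a^-1) = tr(a^-3 b a^-2 b^-1 a^-1) * tr(b) - tr(a^-3 b a^-2 b^-1 a^-1 b) = x^4*y*z^2 - x^3*y^2*z - x^3*z^3 - x^4*y - x^2*y*z^2 + x^3*z + x*y^2*z + x*z^3 + 3*x^2*y - x*z - y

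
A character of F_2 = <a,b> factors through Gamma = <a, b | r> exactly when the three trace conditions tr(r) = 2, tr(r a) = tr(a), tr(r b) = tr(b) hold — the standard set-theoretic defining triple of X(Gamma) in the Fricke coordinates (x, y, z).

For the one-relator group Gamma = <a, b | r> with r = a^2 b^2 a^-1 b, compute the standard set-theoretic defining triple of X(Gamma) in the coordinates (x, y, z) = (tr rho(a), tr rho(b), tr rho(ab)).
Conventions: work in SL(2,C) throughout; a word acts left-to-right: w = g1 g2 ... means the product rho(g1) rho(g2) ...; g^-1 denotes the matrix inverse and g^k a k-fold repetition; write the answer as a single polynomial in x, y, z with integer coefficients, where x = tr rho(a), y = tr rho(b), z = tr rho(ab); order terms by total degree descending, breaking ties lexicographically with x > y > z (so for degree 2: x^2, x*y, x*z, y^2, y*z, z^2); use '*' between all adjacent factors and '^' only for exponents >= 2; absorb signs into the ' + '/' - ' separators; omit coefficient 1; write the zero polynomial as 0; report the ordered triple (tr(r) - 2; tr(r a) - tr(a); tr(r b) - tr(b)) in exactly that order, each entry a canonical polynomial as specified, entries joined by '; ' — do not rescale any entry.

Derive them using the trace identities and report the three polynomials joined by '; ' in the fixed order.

x^2*y^2*z - x^3*y - x*y^3 - x*y*z^2 + y^2*z + 3*x*y - z - 2; x^3*y^2*z - x^4*y - x^2*y^3 - x^2*y*z^2 + 4*x^2*y + y*z^2 - x*z - x - y; x^2*y^3*z - x^3*y^2 - x*y^4 - x*y^2*z^2 + y^3*z + 3*x*y^2 - 2*y*z + x - y

tr(b^2 a) = tr(b) tr(a b) - tr(a) = y*z - x
tr(b^2) = tr(b) tr(b) - tr(1) = y^2 - 2
tr(b a^2 b) = tr(a) tr(b^2 a) - tr(b^2) = x*y*z - x^2 - y^2 + 2
tr(b a^2) = tr(a) tr(b a) - tr(b) = x*z - y
tr(b a^2 b^2) = tr(b) tr(b a^2 b) - tr(b a^2) = x*y^2*z - x^2*y - y^3 - x*z + 3*y
tr(a b a b) = tr(b a) tr(b a) - tr(1)   [split at repeated b] = z^2 - 2
tr(b^2 a b a) = tr(b) tr(a b a b) - tr(a b a) = y*z^2 - x*z - y
tr(b^2 a b) = tr(b) tr(b a b) - tr(b a) = y^2*z - x*y - z
tr(b a^2 b^2 a) = tr(a) tr(b^2 a b a) - tr(b^2 a b) = x*y*z^2 - x^2*z - y^2*z + z
tr(a^2 b^2 a^-1 b) = tr(b a^2 b^2) tr(a) - tr(b a^2 b^2 a) = x^2*y^2*z - x^3*y - x*y^3 - x*y*z^2 + y^2*z + 3*x*y - z
tr(a^3 b) = tr(a) tr(b a^2) - tr(b a) = x^2*z - x*y - z
tr(a^2) = tr(a) tr(a) - tr(1) = x^2 - 2
tr(a^3) = tr(a) tr(a^2) - tr(a) = x^3 - 3*x
tr(a^3 b^2) = tr(b) tr(a^3 b) - tr(a^3) = x^2*y*z - x^3 - x*y^2 - y*z + 3*x
tr(b a^3 b^2) = tr(b) tr(a^3 b^2) - tr(a^3 b) = x^2*y^2*z - x^3*y - x*y^3 - x^2*z - y^2*z + 4*x*y + z
tr(b a b a^2) = tr(a) tr(b a b a) - tr(b a b) = x*z^2 - y*z - x
tr(a b a^3 b) = tr(a) tr(b a b a^2) - tr(b a b a) = x^2*z^2 - x*y*z - x^2 - z^2 + 2
tr(a b a^3) = tr(a) tr(b a^3) - tr(b a^2) = x^3*z - x^2*y - 2*x*z + y
tr(b a^3 b^2 a) = tr(b) tr(a b a^3 b) - tr(a b a^3) = x^2*y*z^2 - x^3*z - x*y^2*z - y*z^2 + 2*x*z + y
tr(a^2 b^2 a^-1 b a) = tr(b a^3 b^2) tr(a) - tr(b a^3 b^2 a) = x^3*y^2*z - x^4*y - x^2*y^3 - x^2*y*z^2 + 4*x^2*y + y*z^2 - x*z - y
tr(b^2 a^2 b^2) = tr(b) tr(b^2 a^2 b) - tr(b^2 a^2)   [square of b] = x*y^3*z - x^2*y^2 - y^4 - 2*x*y*z + x^2 + 4*y^2 - 2
tr(b^2 a^2 b^2 a) = tr(b) tr(a^2 b^2 a b) - tr(a^2 b^2 a)   [square of b] = x*y^2*z^2 - 2*x^2*y*z - y^3*z + x^3 + x*y^2 + 2*y*z - 3*x
tr(a^2 b^2 a^-1 b^2) = tr(b^2 a^2 b^2) tr(a) - tr(b^2 a^2 b^2 a)   [inverse elimination on a] = x^2*y^3*z - x^3*y^2 - x*y^4 - x*y^2*z^2 + y^3*z + 3*x*y^2 - 2*y*z + x
assemble the triple (tr(r) - 2; tr(r a) - x; tr(r b) - y)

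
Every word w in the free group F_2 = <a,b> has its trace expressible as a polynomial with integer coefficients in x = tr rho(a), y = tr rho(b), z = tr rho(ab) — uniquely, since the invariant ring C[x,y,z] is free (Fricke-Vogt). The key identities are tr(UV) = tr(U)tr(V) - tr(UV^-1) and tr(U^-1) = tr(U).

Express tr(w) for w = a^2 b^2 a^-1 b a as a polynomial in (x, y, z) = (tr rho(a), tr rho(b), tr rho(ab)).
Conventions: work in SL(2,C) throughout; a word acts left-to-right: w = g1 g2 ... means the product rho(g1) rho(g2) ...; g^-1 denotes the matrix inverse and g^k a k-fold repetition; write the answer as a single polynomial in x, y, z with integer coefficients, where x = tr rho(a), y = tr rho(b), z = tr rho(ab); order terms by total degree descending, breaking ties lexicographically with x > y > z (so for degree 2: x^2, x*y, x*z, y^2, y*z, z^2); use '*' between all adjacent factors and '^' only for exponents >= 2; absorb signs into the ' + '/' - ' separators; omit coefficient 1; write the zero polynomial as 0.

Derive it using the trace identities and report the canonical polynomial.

x^3*y^2*z - x^4*y - x^2*y^3 - x^2*y*z^2 + 4*x^2*y + y*z^2 - x*z - y

tr(a^2 b) = tr(a) * tr(b a) - tr(b) = x*z - y
tr(a^2) = tr(a) * tr(a) - tr(1) = x^2 - 2
tr(b^2 a^2) = tr(b) * tr(a^2 b) - tr(a^2) = x*y*z - x^2 - y^2 + 2
tr(b^2 a) = tr(b) * tr(a b) - tr(a) = y*z - x
tr(b a^3 b) = tr(a) * tr(b^2 a^2) - tr(b^2 a) = x^2*y*z - x^3 - x*y^2 - y*z + 3*x
tr(b a^3) = tr(a) * tr(a b a) - tr(a b) = x^2*z - x*y - z
tr(b a^3 b^2) = tr(b) * tr(b a^3 b) - tr(b a^3) = x^2*y^2*z - x^3*y - x*y^3 - x^2*z - y^2*z + 4*x*y + z
tr(b a b a) = tr(b a) * tr(b a) - tr(1)   [split at repeated b] = z^2 - 2
tr(a b a^2 b) = tr(a) * tr(b a b a) - tr(b a b) = x*z^2 - y*z - x
tr(a b^2 a b a) = tr(b) * tr(a b a^2 b) - tr(a b a^2) = x*y*z^2 - x^2*z - y^2*z + z
tr(a b^2 a b) = tr(b) * tr(a b a b) - tr(a b a) = y*z^2 - x*z - y
tr(b a^3 b^2 a) = tr(a) * tr(a b^2 a b a) - tr(a b^2 a b) = x^2*y*z^2 - x^3*z - x*y^2*z - y*z^2 + 2*x*z + y
tr(a^2 b^2 a^-1 b a) = tr(b a^3 b^2) * tr(a) - tr(b a^3 b^2 a) = x^3*y^2*z - x^4*y - x^2*y^3 - x^2*y*z^2 + 4*x^2*y + y*z^2 - x*z - y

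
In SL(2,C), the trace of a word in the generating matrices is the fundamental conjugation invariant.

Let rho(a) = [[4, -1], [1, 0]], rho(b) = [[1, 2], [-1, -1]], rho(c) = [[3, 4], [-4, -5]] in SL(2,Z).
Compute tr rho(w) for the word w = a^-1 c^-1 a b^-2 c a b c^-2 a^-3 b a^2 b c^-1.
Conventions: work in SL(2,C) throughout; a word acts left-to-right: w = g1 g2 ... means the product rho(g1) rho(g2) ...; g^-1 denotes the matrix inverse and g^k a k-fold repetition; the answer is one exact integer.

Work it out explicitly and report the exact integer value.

-49569752

rho(a^-1) = [[0, 1], [-1, 4]]
... * rho(c^-1) = [[-5, -4], [4, 3]]  ->  [[4, 3], [21, 16]]
... * rho(a) = [[4, -1], [1, 0]]  ->  [[19, -4], [100, -21]]
... * rho(b^-1) = [[-1, -2], [1, 1]]  ->  [[-23, -42], [-121, -221]]
... * rho(b^-1) = [[-1, -2], [1, 1]]  ->  [[-19, 4], [-100, 21]]
... * rho(c) = [[3, 4], [-4, -5]]  ->  [[-73, -96], [-384, -505]]
... * rho(a) = [[4, -1], [1, 0]]  ->  [[-388, 73], [-2041, 384]]
... * rho(b) = [[1, 2], [-1, -1]]  ->  [[-461, -849], [-2425, -4466]]
... * rho(c^-1) = [[-5, -4], [4, 3]]  ->  [[-1091, -703], [-5739, -3698]]
... * rho(c^-1) = [[-5, -4], [4, 3]]  ->  [[2643, 2255], [13903, 11862]]
... * rho(a^-1) = [[0, 1], [-1, 4]]  ->  [[-2255, 11663], [-11862, 61351]]
... * rho(a^-1) = [[0, 1], [-1, 4]]  ->  [[-11663, 44397], [-61351, 233542]]
... * rho(a^-1) = [[0, 1], [-1, 4]]  ->  [[-44397, 165925], [-233542, 872817]]
... * rho(b) = [[1, 2], [-1, -1]]  ->  [[-210322, -254719], [-1106359, -1339901]]
... * rho(a) = [[4, -1], [1, 0]]  ->  [[-1096007, 210322], [-5765337, 1106359]]
... * rho(a) = [[4, -1], [1, 0]]  ->  [[-4173706, 1096007], [-21954989, 5765337]]
... * rho(b) = [[1, 2], [-1, -1]]  ->  [[-5269713, -9443419], [-27720326, -49675315]]
... * rho(c^-1) = [[-5, -4], [4, 3]]  ->  [[-11425111, -7251405], [-60099630, -38144641]]
tr = -11425111 + -38144641 = -49569752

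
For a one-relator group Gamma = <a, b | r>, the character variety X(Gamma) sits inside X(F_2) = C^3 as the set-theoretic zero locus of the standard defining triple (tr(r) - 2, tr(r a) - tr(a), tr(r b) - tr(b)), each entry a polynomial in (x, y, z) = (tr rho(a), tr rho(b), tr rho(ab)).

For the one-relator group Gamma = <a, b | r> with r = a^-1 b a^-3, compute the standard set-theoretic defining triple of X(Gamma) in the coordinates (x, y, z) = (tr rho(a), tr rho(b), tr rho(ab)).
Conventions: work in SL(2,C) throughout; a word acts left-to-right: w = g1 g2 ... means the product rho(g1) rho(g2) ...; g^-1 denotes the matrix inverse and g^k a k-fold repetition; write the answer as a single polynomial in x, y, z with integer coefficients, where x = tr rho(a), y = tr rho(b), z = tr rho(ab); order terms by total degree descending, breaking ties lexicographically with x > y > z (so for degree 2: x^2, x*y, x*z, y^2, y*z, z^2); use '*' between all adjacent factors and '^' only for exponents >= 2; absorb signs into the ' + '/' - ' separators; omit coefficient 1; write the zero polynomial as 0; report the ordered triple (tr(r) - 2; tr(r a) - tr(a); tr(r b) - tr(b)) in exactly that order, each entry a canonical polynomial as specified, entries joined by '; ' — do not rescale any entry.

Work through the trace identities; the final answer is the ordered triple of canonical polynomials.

reduce: trace(a^-1 b) = trace(b) trace(a) - trace(b a) = x*y - z
trace(a^-2 b) = trace(a^-1 b) trace(a) - trace(a^-1 b a) = x^2*y - x*z - y
trace(a^-1 b a^-2) = trace(a^-2 b) trace(a) - trace(a^-2 b a) = x^3*y - x^2*z - 2*x*y + z
reduce: trace(a^-1 b a^-3) = trace(a^-1 b a^-2) trace(a) - trace(a^-1 b a^-1) = x^4*y - x^3*z - 3*x^2*y + 2*x*z + y
so trace(b^2) = trace(b) trace(b) - trace(1)  (reduce the b square) = y^2 - 2
trace(b^2 a) = trace(b) trace(a b) - trace(a)  (reduce the b square) = y*z - x
reduce: trace(b a^-1 b) = trace(b^2) trace(a) - trace(b^2 a)  (eliminate a^-1) = x*y^2 - y*z - x
so trace(b a b a) = trace(a b) trace(a b) - trace(1)  (split on a) = z^2 - 2
trace(b a^-1 b a) = trace(b a b) trace(a) - trace(b a b a)  (eliminate a^-1) = x*y*z - x^2 - z^2 + 2
so trace(a^-1 b a^-1 b) = trace(b a^-1 b) trace(a) - trace(b a^-1 b a)  (eliminate a^-1) = x^2*y^2 - 2*x*y*z + z^2 - 2
so trace(a^-1 b a^-1 b a^-1) = trace(a^-1 b a^-1 b) trace(a) - trace(a^-1 b a^-1 b a)  (eliminate a^-1) = x^3*y^2 - 2*x^2*y*z - x*y^2 + x*z^2 + y*z - x
so trace(a^-1 b a^-3 b) = trace(a^-1 b a^-1 b a^-1) trace(a) - trace(a^-1 b a^-1 b)  (eliminate a^-1) = x^4*y^2 - 2*x^3*y*z - 2*x^2*y^2 + x^2*z^2 + 3*x*y*z - x^2 - z^2 + 2
assemble the triple (trace(r) - 2; trace(r a) - x; trace(r b) - y)

x^4*y - x^3*z - 3*x^2*y + 2*x*z + y - 2; x^3*y - x^2*z - 2*x*y - x + z; x^4*y^2 - 2*x^3*y*z - 2*x^2*y^2 + x^2*z^2 + 3*x*y*z - x^2 - z^2 - y + 2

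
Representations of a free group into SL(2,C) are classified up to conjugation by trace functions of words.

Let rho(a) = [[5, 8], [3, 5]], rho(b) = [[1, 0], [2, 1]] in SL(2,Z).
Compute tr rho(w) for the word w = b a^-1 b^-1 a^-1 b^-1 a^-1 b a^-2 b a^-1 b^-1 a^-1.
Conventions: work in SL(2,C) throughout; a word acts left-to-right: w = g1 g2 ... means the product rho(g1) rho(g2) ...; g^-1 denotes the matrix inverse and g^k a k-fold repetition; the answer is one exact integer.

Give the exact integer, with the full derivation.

rho(b) = [[1, 0], [2, 1]]
... * rho(a^-1) = [[5, -8], [-3, 5]]  ->  [[5, -8], [7, -11]]
... * rho(b^-1) = [[1, 0], [-2, 1]]  ->  [[21, -8], [29, -11]]
... * rho(a^-1) = [[5, -8], [-3, 5]]  ->  [[129, -208], [178, -287]]
... * rho(b^-1) = [[1, 0], [-2, 1]]  ->  [[545, -208], [752, -287]]
... * rho(a^-1) = [[5, -8], [-3, 5]]  ->  [[3349, -5400], [4621, -7451]]
... * rho(b) = [[1, 0], [2, 1]]  ->  [[-7451, -5400], [-10281, -7451]]
... * rho(a^-1) = [[5, -8], [-3, 5]]  ->  [[-21055, 32608], [-29052, 44993]]
... * rho(a^-1) = [[5, -8], [-3, 5]]  ->  [[-203099, 331480], [-280239, 457381]]
... * rho(b) = [[1, 0], [2, 1]]  ->  [[459861, 331480], [634523, 457381]]
... * rho(a^-1) = [[5, -8], [-3, 5]]  ->  [[1304865, -2021488], [1800472, -2789279]]
... * rho(b^-1) = [[1, 0], [-2, 1]]  ->  [[5347841, -2021488], [7379030, -2789279]]
... * rho(a^-1) = [[5, -8], [-3, 5]]  ->  [[32803669, -52890168], [45262987, -72978635]]
tr = 32803669 + -72978635 = -40174966

-40174966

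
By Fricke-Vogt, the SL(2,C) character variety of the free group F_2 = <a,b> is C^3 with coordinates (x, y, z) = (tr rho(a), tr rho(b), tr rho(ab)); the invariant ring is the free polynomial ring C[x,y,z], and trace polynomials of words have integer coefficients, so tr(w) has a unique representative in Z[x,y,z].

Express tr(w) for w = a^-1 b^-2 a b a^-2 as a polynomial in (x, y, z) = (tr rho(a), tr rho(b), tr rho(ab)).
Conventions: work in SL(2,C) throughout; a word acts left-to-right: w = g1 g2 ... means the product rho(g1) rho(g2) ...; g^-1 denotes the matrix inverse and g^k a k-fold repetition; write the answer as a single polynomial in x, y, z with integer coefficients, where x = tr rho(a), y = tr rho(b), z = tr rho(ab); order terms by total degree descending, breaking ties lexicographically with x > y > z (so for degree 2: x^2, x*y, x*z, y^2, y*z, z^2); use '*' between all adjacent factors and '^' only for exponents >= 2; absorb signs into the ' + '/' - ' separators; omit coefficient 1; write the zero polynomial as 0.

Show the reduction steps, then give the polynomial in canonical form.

-x^3*y^2*z + x^4*y + x^2*y^3 + x^2*y*z^2 + x*y^2*z - 5*x^2*y - y^3 - y*z^2 + x*z + 3*y

and tr(b a b) = tr(b) * tr(a b) - tr(a) = y*z - x
tr(b a b a) = tr(b a) * tr(b a) - tr(1)   [split at repeated b] = z^2 - 2
tr(a b a^-1 b) = tr(b a b) * tr(a) - tr(b a b a) = x*y*z - x^2 - z^2 + 2
and tr(b^-1 a b a^-1) = tr(a b a^-1) * tr(b) - tr(a b a^-1 b) = -x*y*z + x^2 + y^2 + z^2 - 2
tr(b^-1 a b a^-2) = tr(b^-1 a b a^-1) * tr(a) - tr(b^-1 a b) = -x^2*y*z + x^3 + x*y^2 + x*z^2 - 3*x
tr(a b a^-3 b^-1) = tr(b^-1 a b a^-2) * tr(a) - tr(b^-1 a b a^-1) = -x^3*y*z + x^4 + x^2*y^2 + x^2*z^2 + x*y*z - 4*x^2 - y^2 - z^2 + 2
next, tr(a^-1 b) = tr(b) * tr(a) - tr(b a) = x*y - z
and tr(b a^-2) = tr(a^-1 b) * tr(a) - tr(a^-1 b a) = x^2*y - x*z - y
tr(a^-1 b^-2 a b a^-2) = tr(a b a^-3 b^-1) * tr(b) - tr(a b a^-3) = -x^3*y^2*z + x^4*y + x^2*y^3 + x^2*y*z^2 + x*y^2*z - 5*x^2*y - y^3 - y*z^2 + x*z + 3*y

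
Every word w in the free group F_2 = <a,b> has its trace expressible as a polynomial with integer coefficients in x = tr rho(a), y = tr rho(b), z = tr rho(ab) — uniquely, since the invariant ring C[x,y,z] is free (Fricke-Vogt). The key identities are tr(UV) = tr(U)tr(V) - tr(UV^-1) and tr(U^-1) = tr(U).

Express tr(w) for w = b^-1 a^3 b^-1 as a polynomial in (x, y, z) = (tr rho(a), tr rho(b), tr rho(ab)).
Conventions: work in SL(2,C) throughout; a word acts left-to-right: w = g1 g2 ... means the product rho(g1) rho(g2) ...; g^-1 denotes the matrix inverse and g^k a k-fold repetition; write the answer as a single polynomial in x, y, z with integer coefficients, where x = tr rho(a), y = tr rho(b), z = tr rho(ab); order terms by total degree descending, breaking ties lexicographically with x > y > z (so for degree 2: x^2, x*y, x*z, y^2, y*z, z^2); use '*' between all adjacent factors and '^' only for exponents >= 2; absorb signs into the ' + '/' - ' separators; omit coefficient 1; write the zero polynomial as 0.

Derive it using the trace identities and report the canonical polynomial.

x^3*y^2 - x^2*y*z - x^3 - 2*x*y^2 + y*z + 3*x

tr(a^2) = tr(a) tr(a) - tr(1)  (reduce the a square) = x^2 - 2
tr(a^3) = tr(a) tr(a^2) - tr(a)  (reduce the a square) = x^3 - 3*x
tr(a b a) = tr(a) tr(b a) - tr(b)  (reduce the a square) = x*z - y
tr(a^3 b) = tr(a) tr(a b a) - tr(a b)  (reduce the a square) = x^2*z - x*y - z
tr(b^-1 a^3) = tr(a^3) tr(b) - tr(a^3 b)  (eliminate b^-1) = x^3*y - x^2*z - 2*x*y + z
tr(b^-1 a^3 b^-1) = tr(b^-1 a^3) tr(b) - tr(b^-1 a^3 b)  (eliminate b^-1) = x^3*y^2 - x^2*y*z - x^3 - 2*x*y^2 + y*z + 3*x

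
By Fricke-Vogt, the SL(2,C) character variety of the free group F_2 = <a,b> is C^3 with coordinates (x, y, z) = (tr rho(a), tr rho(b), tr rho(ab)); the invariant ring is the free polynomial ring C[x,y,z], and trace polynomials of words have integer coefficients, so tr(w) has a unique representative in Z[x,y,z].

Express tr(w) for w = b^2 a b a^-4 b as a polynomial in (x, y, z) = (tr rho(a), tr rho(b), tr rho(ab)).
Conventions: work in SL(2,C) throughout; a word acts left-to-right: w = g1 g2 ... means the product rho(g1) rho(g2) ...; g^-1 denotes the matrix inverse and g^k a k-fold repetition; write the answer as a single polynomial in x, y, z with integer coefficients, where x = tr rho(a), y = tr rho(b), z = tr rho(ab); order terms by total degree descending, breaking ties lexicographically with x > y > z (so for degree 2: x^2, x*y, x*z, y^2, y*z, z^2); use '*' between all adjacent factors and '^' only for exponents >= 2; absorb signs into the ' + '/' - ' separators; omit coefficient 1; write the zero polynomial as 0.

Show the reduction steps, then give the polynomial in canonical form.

trace(a b^2) = trace(b) trace(a b) - trace(a) = y*z - x
and trace(b a b^2) = trace(b) trace(a b^2) - trace(a b) = y^2*z - x*y - z
trace(b^3 a b) = trace(b) trace(b a b^2) - trace(b a b) = y^3*z - x*y^2 - 2*y*z + x
trace(a b a b) = trace(a b) trace(a b) - trace(1)   [split at repeated a] = z^2 - 2
next, trace(a b a) = trace(a) trace(b a) - trace(b) = x*z - y
trace(a b a b^2) = trace(b) trace(a b a b) - trace(a b a) = y*z^2 - x*z - y
next, trace(b^3 a b a) = trace(b) trace(a b a b^2) - trace(a b a b) = y^2*z^2 - x*y*z - y^2 - z^2 + 2
trace(a^-1 b^3 a b) = trace(b^3 a b) trace(a) - trace(b^3 a b a) = x*y^3*z - x^2*y^2 - y^2*z^2 - x*y*z + x^2 + y^2 + z^2 - 2
trace(b^3 a b a^-2) = trace(a^-1 b^3 a b) trace(a) - trace(a^-1 b^3 a b a) = x^2*y^3*z - x^3*y^2 - x*y^2*z^2 - x^2*y*z - y^3*z + x^3 + 2*x*y^2 + x*z^2 + 2*y*z - 3*x
and trace(b^3 a b a^-3) = trace(b^3 a b a^-2) trace(a) - trace(b^3 a b a^-1) = x^3*y^3*z - x^4*y^2 - x^2*y^2*z^2 - x^3*y*z - 2*x*y^3*z + x^4 + 3*x^2*y^2 + x^2*z^2 + y^2*z^2 + 3*x*y*z - 4*x^2 - y^2 - z^2 + 2
trace(b^2 a b a^-4 b) = trace(b^3 a b a^-3) trace(a) - trace(b^3 a b a^-2) = x^4*y^3*z - x^5*y^2 - x^3*y^2*z^2 - x^4*y*z - 3*x^2*y^3*z + x^5 + 4*x^3*y^2 + x^3*z^2 + 2*x*y^2*z^2 + 4*x^2*y*z + y^3*z - 5*x^3 - 3*x*y^2 - 2*x*z^2 - 2*y*z + 5*x

x^4*y^3*z - x^5*y^2 - x^3*y^2*z^2 - x^4*y*z - 3*x^2*y^3*z + x^5 + 4*x^3*y^2 + x^3*z^2 + 2*x*y^2*z^2 + 4*x^2*y*z + y^3*z - 5*x^3 - 3*x*y^2 - 2*x*z^2 - 2*y*z + 5*x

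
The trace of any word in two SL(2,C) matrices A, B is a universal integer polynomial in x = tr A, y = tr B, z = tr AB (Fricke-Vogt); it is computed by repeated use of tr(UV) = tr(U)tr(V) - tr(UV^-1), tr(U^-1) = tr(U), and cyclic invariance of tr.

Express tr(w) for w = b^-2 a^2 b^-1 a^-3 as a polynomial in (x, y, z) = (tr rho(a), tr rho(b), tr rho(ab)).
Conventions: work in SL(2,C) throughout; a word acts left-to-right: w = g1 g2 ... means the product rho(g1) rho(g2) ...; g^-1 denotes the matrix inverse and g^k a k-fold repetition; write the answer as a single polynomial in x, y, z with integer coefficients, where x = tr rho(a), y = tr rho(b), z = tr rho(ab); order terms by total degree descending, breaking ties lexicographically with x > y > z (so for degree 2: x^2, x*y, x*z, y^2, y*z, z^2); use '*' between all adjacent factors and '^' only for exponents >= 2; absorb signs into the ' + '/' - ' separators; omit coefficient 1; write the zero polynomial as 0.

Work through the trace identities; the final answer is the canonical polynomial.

tr(b^-1) = tr(b) = y
and tr(b^-2) = tr(b^-1)*tr(b) - tr(1)   [inverse elimination on b] = y^2 - 2
next, tr(b^2 a) = tr(b)*tr(a b) - tr(a)   [square of b] = y*z - x
and tr(b a^2 b) = tr(a)*tr(b^2 a) - tr(b^2)   [square of a] = x*y*z - x^2 - y^2 + 2
tr(b a b a) = tr(b a)*tr(b a) - tr(1)   [split at a repeated b] = z^2 - 2
and tr(b a^2 b a) = tr(a)*tr(b a b a) - tr(b a b)   [square of a] = x*z^2 - y*z - x
tr(a^2 b a^-1 b) = tr(b a^2 b)*tr(a) - tr(b a^2 b a)   [inverse elimination on a] = x^2*y*z - x^3 - x*y^2 - x*z^2 + y*z + 3*x
tr(a^2 b a^-1 b^-1) = tr(a^2 b a^-1)*tr(b) - tr(a^2 b a^-1 b)   [inverse elimination on b] = -x^2*y*z + x^3 + x*y^2 + x*z^2 - 3*x
and tr(a^-1 b^-2 a^2 b) = tr(a^2 b a^-1 b^-1)*tr(b) - tr(a^2 b a^-1)   [inverse elimination on b] = -x^2*y^2*z + x^3*y + x*y^3 + x*y*z^2 - 3*x*y - z
and tr(a^2) = tr(a)*tr(a) - tr(1)   [square of a] = x^2 - 2
and tr(a^2 b) = tr(a)*tr(b a) - tr(b)   [square of a] = x*z - y
next, tr(b^-1 a^2) = tr(a^2)*tr(b) - tr(a^2 b)   [inverse elimination on b] = x^2*y - x*z - y
and tr(a^-2 b^-2 a^2 b) = tr(a^-1 b^-2 a^2 b)*tr(a) - tr(a^-1 b^-2 a^2 b a)   [inverse elimination on a] = -x^3*y^2*z + x^4*y + x^2*y^3 + x^2*y*z^2 - 4*x^2*y + y
tr(a^-2 b^-2 a^2 b^-1) = tr(a^-2 b^-2 a^2)*tr(b) - tr(a^-2 b^-2 a^2 b)   [inverse elimination on b] = x^3*y^2*z - x^4*y - x^2*y^3 - x^2*y*z^2 + 4*x^2*y + y^3 - 3*y
and tr(b^-1 a) = tr(a)*tr(b) - tr(a b)   [inverse elimination on b] = x*y - z
tr(a^2 b^-1 a^-1 b^-1) = tr(a^-1 b^-1 a^2)*tr(b) - tr(a^-1 b^-1 a^2 b)   [inverse elimination on b] = x^2*y*z - x^3 - x*z^2 - y*z + 3*x
next, tr(a^-1 b^-2 a^2 b^-1) = tr(a^2 b^-1 a^-1 b^-1)*tr(b) - tr(a^2 b^-1 a^-1)   [inverse elimination on b] = x^2*y^2*z - x^3*y - x*y*z^2 - y^2*z + 2*x*y + z
and tr(b^-2 a^2 b^-1 a^-3) = tr(a^-2 b^-2 a^2 b^-1)*tr(a) - tr(a^-2 b^-2 a^2 b^-1 a)   [inverse elimination on a] = x^4*y^2*z - x^5*y - x^3*y^3 - x^3*y*z^2 - x^2*y^2*z + 5*x^3*y + x*y^3 + x*y*z^2 + y^2*z - 5*x*y - z

x^4*y^2*z - x^5*y - x^3*y^3 - x^3*y*z^2 - x^2*y^2*z + 5*x^3*y + x*y^3 + x*y*z^2 + y^2*z - 5*x*y - z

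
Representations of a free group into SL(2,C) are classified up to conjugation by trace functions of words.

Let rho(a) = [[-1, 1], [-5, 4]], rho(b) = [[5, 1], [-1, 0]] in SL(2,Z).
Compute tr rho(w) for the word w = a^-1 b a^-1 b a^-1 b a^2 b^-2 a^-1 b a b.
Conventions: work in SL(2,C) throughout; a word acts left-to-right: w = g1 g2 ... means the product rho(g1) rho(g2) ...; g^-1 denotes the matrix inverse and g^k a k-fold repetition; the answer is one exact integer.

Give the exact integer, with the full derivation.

rho(a^-1) = [[4, -1], [5, -1]]
... * rho(b) = [[5, 1], [-1, 0]]  ->  [[21, 4], [26, 5]]
... * rho(a^-1) = [[4, -1], [5, -1]]  ->  [[104, -25], [129, -31]]
... * rho(b) = [[5, 1], [-1, 0]]  ->  [[545, 104], [676, 129]]
... * rho(a^-1) = [[4, -1], [5, -1]]  ->  [[2700, -649], [3349, -805]]
... * rho(b) = [[5, 1], [-1, 0]]  ->  [[14149, 2700], [17550, 3349]]
... * rho(a) = [[-1, 1], [-5, 4]]  ->  [[-27649, 24949], [-34295, 30946]]
... * rho(a) = [[-1, 1], [-5, 4]]  ->  [[-97096, 72147], [-120435, 89489]]
... * rho(b^-1) = [[0, -1], [1, 5]]  ->  [[72147, 457831], [89489, 567880]]
... * rho(b^-1) = [[0, -1], [1, 5]]  ->  [[457831, 2217008], [567880, 2749911]]
... * rho(a^-1) = [[4, -1], [5, -1]]  ->  [[12916364, -2674839], [16021075, -3317791]]
... * rho(b) = [[5, 1], [-1, 0]]  ->  [[67256659, 12916364], [83423166, 16021075]]
... * rho(a) = [[-1, 1], [-5, 4]]  ->  [[-131838479, 118922115], [-163528541, 147507466]]
... * rho(b) = [[5, 1], [-1, 0]]  ->  [[-778114510, -131838479], [-965150171, -163528541]]
tr = -778114510 + -163528541 = -941643051

-941643051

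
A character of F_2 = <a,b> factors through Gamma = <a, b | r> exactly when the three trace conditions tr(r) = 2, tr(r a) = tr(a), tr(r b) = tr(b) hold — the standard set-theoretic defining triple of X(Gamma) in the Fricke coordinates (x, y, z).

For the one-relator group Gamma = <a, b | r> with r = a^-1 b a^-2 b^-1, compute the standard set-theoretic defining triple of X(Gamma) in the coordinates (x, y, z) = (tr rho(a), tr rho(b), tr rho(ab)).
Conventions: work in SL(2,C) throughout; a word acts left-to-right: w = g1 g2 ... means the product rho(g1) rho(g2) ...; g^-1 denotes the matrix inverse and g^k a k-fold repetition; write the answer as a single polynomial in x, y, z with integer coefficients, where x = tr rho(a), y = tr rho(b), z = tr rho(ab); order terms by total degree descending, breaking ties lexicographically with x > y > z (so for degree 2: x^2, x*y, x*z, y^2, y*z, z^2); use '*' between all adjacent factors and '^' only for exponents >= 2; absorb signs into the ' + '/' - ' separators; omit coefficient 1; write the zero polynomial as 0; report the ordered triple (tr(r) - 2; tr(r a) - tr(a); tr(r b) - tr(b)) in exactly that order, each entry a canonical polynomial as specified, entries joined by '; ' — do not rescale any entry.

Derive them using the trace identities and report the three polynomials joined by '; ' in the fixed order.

x^2*y*z - x*y^2 - x*z^2 + x - 2; x^2 - x - 2; x^3*y - x^2*z - 2*x*y - y + z

trace(b a^-1) = trace(b) * trace(a) - trace(b a)  (eliminate a^-1) = x*y - z
trace(a^-2 b) = trace(b a^-1) * trace(a) - trace(b)  (eliminate a^-1) = x^2*y - x*z - y
trace(a^-1 b a^-2) = trace(a^-2 b) * trace(a) - trace(a^-2 b a)  (eliminate a^-1) = x^3*y - x^2*z - 2*x*y + z
trace(b^2) = trace(b) * trace(b) - trace(1)  (reduce the b square) = y^2 - 2
trace(b^2 a) = trace(b) * trace(a b) - trace(a)  (reduce the b square) = y*z - x
trace(b a^-1 b) = trace(b^2) * trace(a) - trace(b^2 a)  (eliminate a^-1) = x*y^2 - y*z - x
trace(b a b a) = trace(a b) * trace(a b) - trace(1)  (split on a) = z^2 - 2
trace(b a^-1 b a) = trace(b a b) * trace(a) - trace(b a b a)  (eliminate a^-1) = x*y*z - x^2 - z^2 + 2
trace(a^-1 b a^-1 b) = trace(b a^-1 b) * trace(a) - trace(b a^-1 b a)  (eliminate a^-1) = x^2*y^2 - 2*x*y*z + z^2 - 2
trace(a^-1 b a^-2 b) = trace(a^-1 b a^-1 b) * trace(a) - trace(a^-1 b a^-1 b a)  (eliminate a^-1) = x^3*y^2 - 2*x^2*y*z - x*y^2 + x*z^2 + y*z - x
trace(a^-1 b a^-2 b^-1) = trace(a^-1 b a^-2) * trace(b) - trace(a^-1 b a^-2 b)  (eliminate b^-1) = x^2*y*z - x*y^2 - x*z^2 + x
trace(a^-2) = trace(a^-1) * trace(a) - trace(1)  (eliminate a^-1) = x^2 - 2
assemble the triple (trace(r) - 2; trace(r a) - x; trace(r b) - y)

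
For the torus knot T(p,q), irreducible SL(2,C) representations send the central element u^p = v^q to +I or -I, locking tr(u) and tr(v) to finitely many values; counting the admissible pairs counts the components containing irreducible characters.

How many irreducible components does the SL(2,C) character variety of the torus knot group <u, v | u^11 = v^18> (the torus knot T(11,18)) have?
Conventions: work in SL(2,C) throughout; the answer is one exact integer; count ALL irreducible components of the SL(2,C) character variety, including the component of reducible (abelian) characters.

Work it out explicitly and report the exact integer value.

For T(11,18): irreducibility forces the central element u^11 = v^18 to one of +I, -I.
So on each irreducible component the traces are pinned: tr(u) = 2*cos(pi*alpha/11) with 1 <= alpha <= 10, tr(v) = 2*cos(pi*beta/18) with 1 <= beta <= 17.
u^11 = (-1)^alpha I and v^18 = (-1)^beta I must agree, so alpha and beta have equal parity.
count pairs: odd alpha (5 choices) x odd beta (9), plus even alpha (5) x even beta (8): 5*9 + 5*8 = 85.
Total: 85 irreducible-character components + 1 reducible (abelian) component = 86.

86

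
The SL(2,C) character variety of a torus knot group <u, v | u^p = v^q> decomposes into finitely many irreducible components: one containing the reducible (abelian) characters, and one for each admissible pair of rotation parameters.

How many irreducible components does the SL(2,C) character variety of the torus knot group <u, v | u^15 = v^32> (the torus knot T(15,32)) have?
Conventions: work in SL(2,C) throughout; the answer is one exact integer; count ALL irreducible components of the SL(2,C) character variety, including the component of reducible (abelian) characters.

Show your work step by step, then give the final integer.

218

In the torus knot group T(15,32), u^15 = v^32 is central, so an irreducible representation sends it to +I or -I (Schur).
So on each irreducible component the traces are pinned: tr(u) = 2*cos(pi*alpha/15) with 1 <= alpha <= 14, tr(v) = 2*cos(pi*beta/32) with 1 <= beta <= 31.
Consistency of u^15 = (-1)^alpha I with v^32 = (-1)^beta I forces alpha = beta (mod 2).
count pairs: odd alpha (7 choices) x odd beta (16), plus even alpha (7) x even beta (15): 7*16 + 7*15 = 217.
Total: 217 irreducible-character components + 1 reducible (abelian) component = 218.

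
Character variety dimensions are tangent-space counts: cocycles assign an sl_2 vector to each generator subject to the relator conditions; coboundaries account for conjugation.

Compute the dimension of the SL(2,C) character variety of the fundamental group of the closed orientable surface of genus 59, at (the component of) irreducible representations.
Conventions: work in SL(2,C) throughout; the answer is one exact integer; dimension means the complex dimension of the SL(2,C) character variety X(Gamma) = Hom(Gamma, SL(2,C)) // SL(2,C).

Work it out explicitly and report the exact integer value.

348

The genus-59 surface group: 2g = 118 generators, one relator prod [a_i, b_i].
Before the relator condition, cocycle space has dim 3*118 = 354.
H^2 = coker(d_2) is dual to H^0 = 0 at irreducible rho (Poincare duality), so d_2 is onto: dim Z^1 = 351.
As always at irreducible rho, dim B^1 = 3.
dim X = dim H^1 = 351 - 3 = 348.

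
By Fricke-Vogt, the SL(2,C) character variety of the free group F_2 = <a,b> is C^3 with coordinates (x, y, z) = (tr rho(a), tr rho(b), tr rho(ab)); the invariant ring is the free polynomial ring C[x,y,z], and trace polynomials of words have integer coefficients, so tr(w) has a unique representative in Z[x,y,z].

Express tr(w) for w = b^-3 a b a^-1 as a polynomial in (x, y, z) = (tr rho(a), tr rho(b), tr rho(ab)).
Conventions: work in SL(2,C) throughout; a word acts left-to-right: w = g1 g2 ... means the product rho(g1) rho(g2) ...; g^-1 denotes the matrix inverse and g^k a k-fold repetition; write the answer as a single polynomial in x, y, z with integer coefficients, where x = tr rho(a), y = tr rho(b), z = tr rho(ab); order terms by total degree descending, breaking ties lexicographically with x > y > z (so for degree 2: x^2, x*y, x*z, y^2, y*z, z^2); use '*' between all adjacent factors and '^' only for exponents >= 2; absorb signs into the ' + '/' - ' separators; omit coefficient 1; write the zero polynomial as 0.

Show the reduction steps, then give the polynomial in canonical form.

tr(b^-1 a) = tr(a) tr(b) - tr(a b) = x*y - z
reduce: tr(a b a) = tr(a) tr(b a) - tr(b) = x*z - y
reduce: tr(a b a b) = tr(b a) tr(b a) - tr(1)   [split at repeated b] = z^2 - 2
so tr(b^-1 a b a) = tr(a b a) tr(b) - tr(a b a b) = x*y*z - y^2 - z^2 + 2
tr(b^-2 a b a) = tr(b^-1 a b a) tr(b) - tr(b^-1 a b a b) = x*y^2*z - y^3 - y*z^2 - x*z + 3*y
tr(a b a^-1 b^-2) = tr(b^-2 a b) tr(a) - tr(b^-2 a b a) = -x*y^2*z + x^2*y + y^3 + y*z^2 - 3*y
tr(b a b) = tr(b) tr(a b) - tr(a) = y*z - x
so tr(a b a^-1 b) = tr(b a b) tr(a) - tr(b a b a) = x*y*z - x^2 - z^2 + 2
tr(a b a^-1 b^-1) = tr(a b a^-1) tr(b) - tr(a b a^-1 b) = -x*y*z + x^2 + y^2 + z^2 - 2
tr(b^-3 a b a^-1) = tr(a b a^-1 b^-2) tr(b) - tr(a b a^-1 b^-1) = -x*y^3*z + x^2*y^2 + y^4 + y^2*z^2 + x*y*z - x^2 - 4*y^2 - z^2 + 2

-x*y^3*z + x^2*y^2 + y^4 + y^2*z^2 + x*y*z - x^2 - 4*y^2 - z^2 + 2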